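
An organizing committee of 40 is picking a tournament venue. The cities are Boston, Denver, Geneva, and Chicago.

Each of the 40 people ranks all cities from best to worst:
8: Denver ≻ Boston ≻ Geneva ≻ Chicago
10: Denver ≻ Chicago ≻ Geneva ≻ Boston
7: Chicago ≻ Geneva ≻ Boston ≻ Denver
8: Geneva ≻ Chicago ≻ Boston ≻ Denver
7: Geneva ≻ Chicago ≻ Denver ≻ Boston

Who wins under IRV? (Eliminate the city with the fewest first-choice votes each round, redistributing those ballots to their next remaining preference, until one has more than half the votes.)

Round 1: Boston 0, Denver 18, Geneva 15, Chicago 7. Boston eliminated.
Round 2: Denver 18, Geneva 15, Chicago 7. Chicago eliminated.
Round 3: Denver 18, Geneva 22. Geneva has a majority (≥21).

Geneva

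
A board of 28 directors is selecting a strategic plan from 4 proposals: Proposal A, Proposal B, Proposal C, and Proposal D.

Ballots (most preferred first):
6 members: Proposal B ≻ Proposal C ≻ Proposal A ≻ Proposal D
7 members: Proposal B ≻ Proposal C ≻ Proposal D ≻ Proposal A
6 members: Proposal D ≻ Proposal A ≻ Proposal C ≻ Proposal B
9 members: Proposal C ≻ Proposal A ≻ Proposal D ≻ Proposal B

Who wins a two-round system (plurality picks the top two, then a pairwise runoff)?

Round 1 first-place votes: Proposal A 0, Proposal B 13, Proposal C 9, Proposal D 6. Proposal B and Proposal C advance.
Runoff: Proposal B is ranked above Proposal C on 13 ballots, Proposal C above Proposal B on 15.

Proposal C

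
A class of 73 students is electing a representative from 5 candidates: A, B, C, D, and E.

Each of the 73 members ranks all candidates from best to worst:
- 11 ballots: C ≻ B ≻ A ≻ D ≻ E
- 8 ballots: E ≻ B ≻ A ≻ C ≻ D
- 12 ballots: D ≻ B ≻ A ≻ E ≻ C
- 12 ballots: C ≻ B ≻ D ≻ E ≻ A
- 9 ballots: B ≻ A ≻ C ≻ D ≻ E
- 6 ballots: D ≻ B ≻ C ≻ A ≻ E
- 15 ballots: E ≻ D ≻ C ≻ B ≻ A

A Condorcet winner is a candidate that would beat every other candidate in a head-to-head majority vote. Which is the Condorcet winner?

C vs A: 44–29
C vs B: 38–35
C vs D: 40–33
C vs E: 38–35
C beats every other candidate.

C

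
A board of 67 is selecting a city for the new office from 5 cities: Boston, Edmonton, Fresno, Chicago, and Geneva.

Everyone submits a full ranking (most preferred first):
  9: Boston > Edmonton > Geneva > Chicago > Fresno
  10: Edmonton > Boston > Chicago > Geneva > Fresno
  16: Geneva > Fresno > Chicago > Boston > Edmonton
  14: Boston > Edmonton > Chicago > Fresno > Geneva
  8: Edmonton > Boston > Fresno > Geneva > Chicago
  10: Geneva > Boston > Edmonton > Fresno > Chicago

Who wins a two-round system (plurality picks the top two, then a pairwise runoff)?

Boston

Round 1 first-place votes: Boston 23, Edmonton 18, Fresno 0, Chicago 0, Geneva 26. Geneva and Boston advance.
Runoff: Geneva is ranked above Boston on 26 ballots, Boston above Geneva on 41.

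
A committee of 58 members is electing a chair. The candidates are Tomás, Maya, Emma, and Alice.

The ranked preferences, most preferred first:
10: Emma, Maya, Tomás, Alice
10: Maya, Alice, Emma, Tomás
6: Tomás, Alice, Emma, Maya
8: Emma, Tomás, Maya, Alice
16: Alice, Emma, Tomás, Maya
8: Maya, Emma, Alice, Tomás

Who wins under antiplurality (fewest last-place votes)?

Emma

Last-place votes: Tomás 18, Maya 22, Emma 0, Alice 18.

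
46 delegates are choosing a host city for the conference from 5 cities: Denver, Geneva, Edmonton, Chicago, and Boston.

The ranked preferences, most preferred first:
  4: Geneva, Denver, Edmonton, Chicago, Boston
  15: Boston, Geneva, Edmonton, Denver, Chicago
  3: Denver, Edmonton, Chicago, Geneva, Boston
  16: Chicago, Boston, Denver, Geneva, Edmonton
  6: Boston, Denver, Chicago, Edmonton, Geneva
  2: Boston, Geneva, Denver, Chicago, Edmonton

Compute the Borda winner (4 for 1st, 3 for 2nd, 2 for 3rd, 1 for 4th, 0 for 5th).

Boston

Denver: 4×3 + 15×1 + 3×4 + 16×2 + 6×3 + 2×2 = 93
Geneva: 4×4 + 15×3 + 3×1 + 16×1 + 6×0 + 2×3 = 86
Edmonton: 4×2 + 15×2 + 3×3 + 16×0 + 6×1 + 2×0 = 53
Chicago: 4×1 + 15×0 + 3×2 + 16×4 + 6×2 + 2×1 = 88
Boston: 4×0 + 15×4 + 3×0 + 16×3 + 6×4 + 2×4 = 140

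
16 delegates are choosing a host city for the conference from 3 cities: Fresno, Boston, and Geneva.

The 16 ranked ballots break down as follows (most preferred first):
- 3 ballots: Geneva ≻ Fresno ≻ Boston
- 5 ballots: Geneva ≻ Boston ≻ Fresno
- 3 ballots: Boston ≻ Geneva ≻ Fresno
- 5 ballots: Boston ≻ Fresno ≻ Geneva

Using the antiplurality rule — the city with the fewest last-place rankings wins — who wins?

Last-place votes: Fresno 8, Boston 3, Geneva 5.

Boston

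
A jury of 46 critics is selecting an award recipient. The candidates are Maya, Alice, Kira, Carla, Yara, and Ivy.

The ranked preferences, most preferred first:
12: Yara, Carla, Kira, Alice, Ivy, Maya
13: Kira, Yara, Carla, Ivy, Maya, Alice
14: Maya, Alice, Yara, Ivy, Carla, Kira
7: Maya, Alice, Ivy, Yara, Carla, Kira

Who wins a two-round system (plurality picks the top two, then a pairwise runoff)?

Kira

Round 1 first-place votes: Maya 21, Alice 0, Kira 13, Carla 0, Yara 12, Ivy 0. Maya and Kira advance.
Runoff: Maya is ranked above Kira on 21 ballots, Kira above Maya on 25.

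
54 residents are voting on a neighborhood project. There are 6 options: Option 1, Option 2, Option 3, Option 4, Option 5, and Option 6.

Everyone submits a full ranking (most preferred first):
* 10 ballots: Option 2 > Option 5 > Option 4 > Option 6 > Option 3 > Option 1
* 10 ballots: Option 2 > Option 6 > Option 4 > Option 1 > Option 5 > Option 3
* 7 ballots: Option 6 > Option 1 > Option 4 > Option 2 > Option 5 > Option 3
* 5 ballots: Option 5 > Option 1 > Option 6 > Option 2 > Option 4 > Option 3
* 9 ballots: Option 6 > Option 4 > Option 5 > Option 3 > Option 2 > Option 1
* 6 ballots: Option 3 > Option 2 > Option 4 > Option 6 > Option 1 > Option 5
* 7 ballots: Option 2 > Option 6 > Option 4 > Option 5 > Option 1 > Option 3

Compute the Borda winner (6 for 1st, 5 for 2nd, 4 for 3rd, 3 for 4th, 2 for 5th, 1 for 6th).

Option 6

Option 1: 10×1 + 10×3 + 7×5 + 5×5 + 9×1 + 6×2 + 7×2 = 135
Option 2: 10×6 + 10×6 + 7×3 + 5×3 + 9×2 + 6×5 + 7×6 = 246
Option 3: 10×2 + 10×1 + 7×1 + 5×1 + 9×3 + 6×6 + 7×1 = 112
Option 4: 10×4 + 10×4 + 7×4 + 5×2 + 9×5 + 6×4 + 7×4 = 215
Option 5: 10×5 + 10×2 + 7×2 + 5×6 + 9×4 + 6×1 + 7×3 = 177
Option 6: 10×3 + 10×5 + 7×6 + 5×4 + 9×6 + 6×3 + 7×5 = 249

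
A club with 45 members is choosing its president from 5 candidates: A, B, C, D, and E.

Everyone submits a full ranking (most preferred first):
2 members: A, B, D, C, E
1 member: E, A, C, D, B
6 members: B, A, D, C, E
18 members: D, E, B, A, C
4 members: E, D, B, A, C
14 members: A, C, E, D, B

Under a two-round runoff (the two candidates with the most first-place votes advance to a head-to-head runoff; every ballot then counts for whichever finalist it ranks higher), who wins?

Round 1 first-place votes: A 16, B 6, C 0, D 18, E 5. D and A advance.
Runoff: D is ranked above A on 22 ballots, A above D on 23.

A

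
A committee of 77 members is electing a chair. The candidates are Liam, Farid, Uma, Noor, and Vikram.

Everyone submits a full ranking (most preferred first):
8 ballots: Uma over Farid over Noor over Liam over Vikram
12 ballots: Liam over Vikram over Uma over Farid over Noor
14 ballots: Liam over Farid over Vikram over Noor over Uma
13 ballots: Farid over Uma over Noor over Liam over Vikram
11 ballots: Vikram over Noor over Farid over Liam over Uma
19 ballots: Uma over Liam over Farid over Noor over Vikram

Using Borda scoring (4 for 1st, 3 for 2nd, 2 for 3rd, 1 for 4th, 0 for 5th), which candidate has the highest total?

Liam: 8×1 + 12×4 + 14×4 + 13×1 + 11×1 + 19×3 = 193
Farid: 8×3 + 12×1 + 14×3 + 13×4 + 11×2 + 19×2 = 190
Uma: 8×4 + 12×2 + 14×0 + 13×3 + 11×0 + 19×4 = 171
Noor: 8×2 + 12×0 + 14×1 + 13×2 + 11×3 + 19×1 = 108
Vikram: 8×0 + 12×3 + 14×2 + 13×0 + 11×4 + 19×0 = 108

Liam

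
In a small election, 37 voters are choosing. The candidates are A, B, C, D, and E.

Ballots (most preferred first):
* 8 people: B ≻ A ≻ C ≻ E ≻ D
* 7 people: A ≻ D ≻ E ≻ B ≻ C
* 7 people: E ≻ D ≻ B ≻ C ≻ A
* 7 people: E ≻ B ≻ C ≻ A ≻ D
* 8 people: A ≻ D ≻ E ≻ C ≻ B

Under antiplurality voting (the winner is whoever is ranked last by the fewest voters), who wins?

Last-place votes: A 7, B 8, C 7, D 15, E 0.

E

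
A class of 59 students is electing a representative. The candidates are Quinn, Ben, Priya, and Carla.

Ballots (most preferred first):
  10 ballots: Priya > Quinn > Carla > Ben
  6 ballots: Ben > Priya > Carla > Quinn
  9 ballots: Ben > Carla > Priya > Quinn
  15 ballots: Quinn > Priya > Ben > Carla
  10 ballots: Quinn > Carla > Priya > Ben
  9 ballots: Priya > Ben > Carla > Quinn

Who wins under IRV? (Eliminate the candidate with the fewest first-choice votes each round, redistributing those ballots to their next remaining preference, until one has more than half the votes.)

Round 1: Quinn 25, Ben 15, Priya 19, Carla 0. Carla eliminated.
Round 2: Quinn 25, Ben 15, Priya 19. Ben eliminated.
Round 3: Quinn 25, Priya 34. Priya has a majority (≥30).

Priya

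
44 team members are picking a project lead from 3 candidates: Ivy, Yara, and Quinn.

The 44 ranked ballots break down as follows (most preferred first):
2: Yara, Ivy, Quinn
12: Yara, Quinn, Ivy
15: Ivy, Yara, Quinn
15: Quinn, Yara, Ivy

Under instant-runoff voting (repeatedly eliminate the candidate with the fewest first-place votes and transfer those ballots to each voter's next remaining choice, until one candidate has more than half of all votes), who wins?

Round 1: Ivy 15, Yara 14, Quinn 15. Yara eliminated.
Round 2: Ivy 17, Quinn 27. Quinn has a majority (≥23).

Quinn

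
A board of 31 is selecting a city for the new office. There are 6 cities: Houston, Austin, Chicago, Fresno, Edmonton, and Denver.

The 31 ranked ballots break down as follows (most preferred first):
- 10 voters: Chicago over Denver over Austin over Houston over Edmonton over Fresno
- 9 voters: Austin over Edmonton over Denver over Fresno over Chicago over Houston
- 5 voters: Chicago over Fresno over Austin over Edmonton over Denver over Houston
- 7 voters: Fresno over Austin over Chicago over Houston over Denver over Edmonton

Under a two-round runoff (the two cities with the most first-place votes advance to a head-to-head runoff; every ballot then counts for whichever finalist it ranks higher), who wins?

Round 1 first-place votes: Houston 0, Austin 9, Chicago 15, Fresno 7, Edmonton 0, Denver 0. Chicago and Austin advance.
Runoff: Chicago is ranked above Austin on 15 ballots, Austin above Chicago on 16.

Austin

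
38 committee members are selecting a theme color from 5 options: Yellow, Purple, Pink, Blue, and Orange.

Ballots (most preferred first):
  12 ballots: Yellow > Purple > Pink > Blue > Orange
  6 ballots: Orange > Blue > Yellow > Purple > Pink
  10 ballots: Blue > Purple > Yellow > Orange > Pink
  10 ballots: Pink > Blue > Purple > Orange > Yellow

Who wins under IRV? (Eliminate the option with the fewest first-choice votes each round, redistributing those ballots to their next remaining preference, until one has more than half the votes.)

Blue

Round 1: Yellow 12, Purple 0, Pink 10, Blue 10, Orange 6. Purple eliminated.
Round 2: Yellow 12, Pink 10, Blue 10, Orange 6. Orange eliminated.
Round 3: Yellow 12, Pink 10, Blue 16. Pink eliminated.
Round 4: Yellow 12, Blue 26. Blue has a majority (≥20).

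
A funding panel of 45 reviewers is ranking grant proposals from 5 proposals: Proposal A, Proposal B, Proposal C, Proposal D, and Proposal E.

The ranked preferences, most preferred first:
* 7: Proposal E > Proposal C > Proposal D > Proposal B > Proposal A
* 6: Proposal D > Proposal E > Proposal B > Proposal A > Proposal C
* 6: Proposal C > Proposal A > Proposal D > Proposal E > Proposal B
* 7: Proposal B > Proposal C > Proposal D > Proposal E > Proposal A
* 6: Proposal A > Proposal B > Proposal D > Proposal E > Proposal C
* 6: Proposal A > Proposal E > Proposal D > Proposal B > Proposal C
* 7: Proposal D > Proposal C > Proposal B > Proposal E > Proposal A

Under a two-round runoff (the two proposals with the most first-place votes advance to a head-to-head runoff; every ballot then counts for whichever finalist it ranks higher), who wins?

Proposal D

Round 1 first-place votes: Proposal A 12, Proposal B 7, Proposal C 6, Proposal D 13, Proposal E 7. Proposal D and Proposal A advance.
Runoff: Proposal D is ranked above Proposal A on 27 ballots, Proposal A above Proposal D on 18.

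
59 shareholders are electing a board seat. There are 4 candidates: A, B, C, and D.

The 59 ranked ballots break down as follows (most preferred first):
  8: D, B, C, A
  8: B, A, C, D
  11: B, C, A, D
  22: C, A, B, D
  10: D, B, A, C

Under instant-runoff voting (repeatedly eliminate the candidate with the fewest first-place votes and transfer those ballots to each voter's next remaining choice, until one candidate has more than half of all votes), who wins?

Round 1: A 0, B 19, C 22, D 18. A eliminated.
Round 2: B 19, C 22, D 18. D eliminated.
Round 3: B 37, C 22. B has a majority (≥30).

B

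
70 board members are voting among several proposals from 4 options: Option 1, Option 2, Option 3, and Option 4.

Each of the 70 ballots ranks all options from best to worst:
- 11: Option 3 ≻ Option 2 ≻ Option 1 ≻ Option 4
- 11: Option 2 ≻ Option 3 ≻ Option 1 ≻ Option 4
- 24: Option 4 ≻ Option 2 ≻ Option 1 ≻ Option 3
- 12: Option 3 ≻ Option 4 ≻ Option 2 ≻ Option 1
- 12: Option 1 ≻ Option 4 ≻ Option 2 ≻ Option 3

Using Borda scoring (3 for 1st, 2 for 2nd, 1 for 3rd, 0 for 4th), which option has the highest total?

Option 2

Option 1: 11×1 + 11×1 + 24×1 + 12×0 + 12×3 = 82
Option 2: 11×2 + 11×3 + 24×2 + 12×1 + 12×1 = 127
Option 3: 11×3 + 11×2 + 24×0 + 12×3 + 12×0 = 91
Option 4: 11×0 + 11×0 + 24×3 + 12×2 + 12×2 = 120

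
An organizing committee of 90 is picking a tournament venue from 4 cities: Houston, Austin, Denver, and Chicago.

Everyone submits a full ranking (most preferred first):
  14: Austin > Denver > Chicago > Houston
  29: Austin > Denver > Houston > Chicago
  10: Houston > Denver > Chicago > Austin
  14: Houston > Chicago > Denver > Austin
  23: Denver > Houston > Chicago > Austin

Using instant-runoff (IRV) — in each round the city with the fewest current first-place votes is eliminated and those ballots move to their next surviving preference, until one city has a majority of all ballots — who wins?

Houston

Round 1: Houston 24, Austin 43, Denver 23, Chicago 0. Chicago eliminated.
Round 2: Houston 24, Austin 43, Denver 23. Denver eliminated.
Round 3: Houston 47, Austin 43. Houston has a majority (≥46).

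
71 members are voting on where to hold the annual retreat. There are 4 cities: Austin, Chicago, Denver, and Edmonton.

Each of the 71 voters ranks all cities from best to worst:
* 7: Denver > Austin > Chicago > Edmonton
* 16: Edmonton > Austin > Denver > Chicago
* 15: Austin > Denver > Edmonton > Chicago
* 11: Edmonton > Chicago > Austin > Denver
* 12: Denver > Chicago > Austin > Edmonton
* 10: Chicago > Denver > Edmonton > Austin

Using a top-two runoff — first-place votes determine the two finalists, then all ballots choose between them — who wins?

Round 1 first-place votes: Austin 15, Chicago 10, Denver 19, Edmonton 27. Edmonton and Denver advance.
Runoff: Edmonton is ranked above Denver on 27 ballots, Denver above Edmonton on 44.

Denver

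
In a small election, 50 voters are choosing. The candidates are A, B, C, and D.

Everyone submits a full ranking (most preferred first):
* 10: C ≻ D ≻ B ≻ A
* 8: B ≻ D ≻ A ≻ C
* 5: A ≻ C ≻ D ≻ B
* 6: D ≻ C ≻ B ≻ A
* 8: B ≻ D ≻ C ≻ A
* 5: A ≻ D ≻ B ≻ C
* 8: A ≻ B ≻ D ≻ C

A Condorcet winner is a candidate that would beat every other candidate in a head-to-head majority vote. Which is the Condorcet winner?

D vs A: 32–18
D vs B: 26–24
D vs C: 35–15
D beats every other candidate.

D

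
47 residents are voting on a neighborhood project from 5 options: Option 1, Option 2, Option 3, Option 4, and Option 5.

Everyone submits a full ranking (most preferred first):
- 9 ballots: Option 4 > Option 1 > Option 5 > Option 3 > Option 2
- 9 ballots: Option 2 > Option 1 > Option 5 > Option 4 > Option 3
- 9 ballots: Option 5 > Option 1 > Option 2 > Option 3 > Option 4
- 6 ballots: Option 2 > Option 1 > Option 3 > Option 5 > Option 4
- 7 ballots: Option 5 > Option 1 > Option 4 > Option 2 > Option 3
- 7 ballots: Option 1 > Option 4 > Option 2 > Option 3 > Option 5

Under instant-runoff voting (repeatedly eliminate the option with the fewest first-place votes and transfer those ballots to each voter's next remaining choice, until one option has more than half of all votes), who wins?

Round 1: Option 1 7, Option 2 15, Option 3 0, Option 4 9, Option 5 16. Option 3 eliminated.
Round 2: Option 1 7, Option 2 15, Option 4 9, Option 5 16. Option 1 eliminated.
Round 3: Option 2 15, Option 4 16, Option 5 16. Option 2 eliminated.
Round 4: Option 4 16, Option 5 31. Option 5 has a majority (≥24).

Option 5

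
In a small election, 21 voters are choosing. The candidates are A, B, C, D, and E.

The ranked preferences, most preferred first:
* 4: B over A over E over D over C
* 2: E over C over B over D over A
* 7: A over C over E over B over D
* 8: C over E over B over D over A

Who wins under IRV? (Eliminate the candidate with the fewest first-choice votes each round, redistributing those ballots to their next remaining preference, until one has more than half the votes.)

A

Round 1: A 7, B 4, C 8, D 0, E 2. D eliminated.
Round 2: A 7, B 4, C 8, E 2. E eliminated.
Round 3: A 7, B 4, C 10. B eliminated.
Round 4: A 11, C 10. A has a majority (≥11).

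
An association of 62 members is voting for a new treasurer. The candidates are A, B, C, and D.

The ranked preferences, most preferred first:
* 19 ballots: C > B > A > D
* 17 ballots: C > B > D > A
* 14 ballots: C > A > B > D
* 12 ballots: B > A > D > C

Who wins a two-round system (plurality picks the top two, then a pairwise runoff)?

C

Round 1 first-place votes: A 0, B 12, C 50, D 0. C and B advance.
Runoff: C is ranked above B on 50 ballots, B above C on 12.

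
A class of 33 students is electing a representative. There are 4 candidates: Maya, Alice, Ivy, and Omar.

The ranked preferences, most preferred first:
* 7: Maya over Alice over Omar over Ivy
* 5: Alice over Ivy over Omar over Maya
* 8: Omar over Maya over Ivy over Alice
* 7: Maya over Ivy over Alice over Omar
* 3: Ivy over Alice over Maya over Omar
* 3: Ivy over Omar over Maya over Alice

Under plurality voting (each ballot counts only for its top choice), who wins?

First-place votes: Maya 14, Alice 5, Ivy 6, Omar 8.

Maya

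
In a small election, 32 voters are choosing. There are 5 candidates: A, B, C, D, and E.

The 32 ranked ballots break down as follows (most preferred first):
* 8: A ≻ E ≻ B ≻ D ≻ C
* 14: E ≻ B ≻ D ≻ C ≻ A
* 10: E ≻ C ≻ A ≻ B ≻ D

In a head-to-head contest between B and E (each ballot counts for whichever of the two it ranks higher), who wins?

E

B is ranked above E on 0 ballots; E above B on 32.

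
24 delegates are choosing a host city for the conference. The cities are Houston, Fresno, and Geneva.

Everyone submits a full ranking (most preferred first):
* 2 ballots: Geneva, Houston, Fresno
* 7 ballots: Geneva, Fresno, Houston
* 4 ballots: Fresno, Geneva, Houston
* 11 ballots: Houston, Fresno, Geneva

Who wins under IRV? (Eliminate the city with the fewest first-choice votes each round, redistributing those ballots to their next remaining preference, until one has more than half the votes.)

Geneva

Round 1: Houston 11, Fresno 4, Geneva 9. Fresno eliminated.
Round 2: Houston 11, Geneva 13. Geneva has a majority (≥13).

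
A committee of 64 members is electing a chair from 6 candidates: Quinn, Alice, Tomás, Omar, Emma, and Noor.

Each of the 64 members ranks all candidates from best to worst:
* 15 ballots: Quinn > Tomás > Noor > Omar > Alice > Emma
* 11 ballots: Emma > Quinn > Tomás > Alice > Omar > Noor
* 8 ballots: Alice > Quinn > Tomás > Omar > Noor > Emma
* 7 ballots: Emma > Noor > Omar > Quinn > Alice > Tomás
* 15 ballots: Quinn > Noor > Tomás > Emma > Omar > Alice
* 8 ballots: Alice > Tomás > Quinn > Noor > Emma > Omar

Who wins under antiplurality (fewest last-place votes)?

Quinn

Last-place votes: Quinn 0, Alice 15, Tomás 7, Omar 8, Emma 23, Noor 11.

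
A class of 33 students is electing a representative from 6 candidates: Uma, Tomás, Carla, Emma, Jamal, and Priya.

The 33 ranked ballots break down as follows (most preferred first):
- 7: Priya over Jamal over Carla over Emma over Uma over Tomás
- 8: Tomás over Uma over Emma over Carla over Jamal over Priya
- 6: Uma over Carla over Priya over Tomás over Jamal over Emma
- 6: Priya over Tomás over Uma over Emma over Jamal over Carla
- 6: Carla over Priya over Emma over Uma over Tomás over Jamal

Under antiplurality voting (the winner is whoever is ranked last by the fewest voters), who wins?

Last-place votes: Uma 0, Tomás 7, Carla 6, Emma 6, Jamal 6, Priya 8.

Uma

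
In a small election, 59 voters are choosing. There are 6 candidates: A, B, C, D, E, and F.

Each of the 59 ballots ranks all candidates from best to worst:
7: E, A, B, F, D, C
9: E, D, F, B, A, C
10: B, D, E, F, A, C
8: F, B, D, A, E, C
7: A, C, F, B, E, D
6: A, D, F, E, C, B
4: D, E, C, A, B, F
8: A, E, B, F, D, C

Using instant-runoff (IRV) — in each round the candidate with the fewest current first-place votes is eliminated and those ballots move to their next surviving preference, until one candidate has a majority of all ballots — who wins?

Round 1: A 21, B 10, C 0, D 4, E 16, F 8. C eliminated.
Round 2: A 21, B 10, D 4, E 16, F 8. D eliminated.
Round 3: A 21, B 10, E 20, F 8. F eliminated.
Round 4: A 21, B 18, E 20. B eliminated.
Round 5: A 29, E 30. E has a majority (≥30).

E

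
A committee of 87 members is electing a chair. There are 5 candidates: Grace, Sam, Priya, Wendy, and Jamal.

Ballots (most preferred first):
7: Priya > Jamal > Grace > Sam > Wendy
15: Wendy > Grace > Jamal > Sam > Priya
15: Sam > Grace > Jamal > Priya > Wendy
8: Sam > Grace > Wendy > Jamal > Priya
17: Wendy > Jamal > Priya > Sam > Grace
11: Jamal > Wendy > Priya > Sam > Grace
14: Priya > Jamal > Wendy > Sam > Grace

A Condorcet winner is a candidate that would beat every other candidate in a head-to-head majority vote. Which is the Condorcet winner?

Jamal

Jamal vs Grace: 49–38
Jamal vs Sam: 64–23
Jamal vs Priya: 66–21
Jamal vs Wendy: 47–40
Jamal beats every other candidate.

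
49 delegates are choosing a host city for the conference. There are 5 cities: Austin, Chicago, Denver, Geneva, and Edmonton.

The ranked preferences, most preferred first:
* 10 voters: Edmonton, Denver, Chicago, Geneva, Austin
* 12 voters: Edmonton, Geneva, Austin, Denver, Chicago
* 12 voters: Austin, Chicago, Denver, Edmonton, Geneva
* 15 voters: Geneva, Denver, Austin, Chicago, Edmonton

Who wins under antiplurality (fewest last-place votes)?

Denver

Last-place votes: Austin 10, Chicago 12, Denver 0, Geneva 12, Edmonton 15.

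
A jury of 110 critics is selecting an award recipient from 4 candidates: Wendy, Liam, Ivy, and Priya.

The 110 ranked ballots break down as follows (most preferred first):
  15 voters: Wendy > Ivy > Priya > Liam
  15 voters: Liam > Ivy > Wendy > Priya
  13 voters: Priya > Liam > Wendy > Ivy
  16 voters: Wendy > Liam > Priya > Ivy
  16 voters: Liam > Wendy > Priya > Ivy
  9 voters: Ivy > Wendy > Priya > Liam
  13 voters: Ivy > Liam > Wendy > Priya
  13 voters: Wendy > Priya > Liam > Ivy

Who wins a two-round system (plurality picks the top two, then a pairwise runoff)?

Round 1 first-place votes: Wendy 44, Liam 31, Ivy 22, Priya 13. Wendy and Liam advance.
Runoff: Wendy is ranked above Liam on 53 ballots, Liam above Wendy on 57.

Liam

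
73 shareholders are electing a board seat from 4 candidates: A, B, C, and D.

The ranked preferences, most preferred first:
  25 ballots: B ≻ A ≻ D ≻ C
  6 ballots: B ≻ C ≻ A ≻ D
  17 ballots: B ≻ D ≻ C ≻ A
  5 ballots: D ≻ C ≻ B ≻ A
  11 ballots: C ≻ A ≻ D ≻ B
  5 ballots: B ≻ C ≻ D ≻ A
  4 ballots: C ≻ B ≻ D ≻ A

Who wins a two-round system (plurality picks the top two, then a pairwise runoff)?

Round 1 first-place votes: A 0, B 53, C 15, D 5. B and C advance.
Runoff: B is ranked above C on 53 ballots, C above B on 20.

B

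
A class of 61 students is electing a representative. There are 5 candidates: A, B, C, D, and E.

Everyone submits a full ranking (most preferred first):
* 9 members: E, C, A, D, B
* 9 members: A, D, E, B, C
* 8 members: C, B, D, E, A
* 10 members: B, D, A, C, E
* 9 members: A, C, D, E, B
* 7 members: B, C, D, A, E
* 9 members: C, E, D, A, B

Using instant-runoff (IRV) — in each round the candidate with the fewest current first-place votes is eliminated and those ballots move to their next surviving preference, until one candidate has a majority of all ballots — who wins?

C

Round 1: A 18, B 17, C 17, D 0, E 9. D eliminated.
Round 2: A 18, B 17, C 17, E 9. E eliminated.
Round 3: A 18, B 17, C 26. B eliminated.
Round 4: A 28, C 33. C has a majority (≥31).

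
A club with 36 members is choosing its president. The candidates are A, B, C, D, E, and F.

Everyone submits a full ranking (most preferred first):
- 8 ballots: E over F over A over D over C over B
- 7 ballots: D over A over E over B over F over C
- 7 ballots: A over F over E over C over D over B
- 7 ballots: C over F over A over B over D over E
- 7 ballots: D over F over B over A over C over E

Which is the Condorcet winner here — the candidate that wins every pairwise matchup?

F vs A: 22–14
F vs B: 29–7
F vs C: 29–7
F vs D: 22–14
F vs E: 21–15
F beats every other candidate.

F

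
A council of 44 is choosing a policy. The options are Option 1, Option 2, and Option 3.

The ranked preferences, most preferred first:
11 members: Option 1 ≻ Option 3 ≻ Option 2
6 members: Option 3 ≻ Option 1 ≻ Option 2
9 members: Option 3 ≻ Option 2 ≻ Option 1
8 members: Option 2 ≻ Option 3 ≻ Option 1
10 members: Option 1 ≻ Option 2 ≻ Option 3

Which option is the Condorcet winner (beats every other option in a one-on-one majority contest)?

Option 3

Option 3 vs Option 1: 23–21
Option 3 vs Option 2: 26–18
Option 3 beats every other option.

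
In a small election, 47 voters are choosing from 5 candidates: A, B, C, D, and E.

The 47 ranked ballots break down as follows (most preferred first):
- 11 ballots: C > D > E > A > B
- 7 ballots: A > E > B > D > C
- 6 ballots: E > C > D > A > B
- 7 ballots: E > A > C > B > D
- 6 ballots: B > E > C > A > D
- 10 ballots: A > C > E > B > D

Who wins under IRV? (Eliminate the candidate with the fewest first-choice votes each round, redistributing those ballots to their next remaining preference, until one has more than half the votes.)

E

Round 1: A 17, B 6, C 11, D 0, E 13. D eliminated.
Round 2: A 17, B 6, C 11, E 13. B eliminated.
Round 3: A 17, C 11, E 19. C eliminated.
Round 4: A 17, E 30. E has a majority (≥24).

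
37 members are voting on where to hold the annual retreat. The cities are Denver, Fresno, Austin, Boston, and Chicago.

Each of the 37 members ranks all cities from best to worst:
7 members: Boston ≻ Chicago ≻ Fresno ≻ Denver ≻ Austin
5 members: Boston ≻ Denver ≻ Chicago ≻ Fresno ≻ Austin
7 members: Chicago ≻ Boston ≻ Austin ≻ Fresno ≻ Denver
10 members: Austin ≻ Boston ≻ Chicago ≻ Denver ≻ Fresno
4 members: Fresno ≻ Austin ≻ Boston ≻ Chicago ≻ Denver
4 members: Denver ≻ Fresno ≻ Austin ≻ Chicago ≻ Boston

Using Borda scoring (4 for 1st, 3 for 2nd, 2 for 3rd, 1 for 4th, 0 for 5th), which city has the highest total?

Denver: 7×1 + 5×3 + 7×0 + 10×1 + 4×0 + 4×4 = 48
Fresno: 7×2 + 5×1 + 7×1 + 10×0 + 4×4 + 4×3 = 54
Austin: 7×0 + 5×0 + 7×2 + 10×4 + 4×3 + 4×2 = 74
Boston: 7×4 + 5×4 + 7×3 + 10×3 + 4×2 + 4×0 = 107
Chicago: 7×3 + 5×2 + 7×4 + 10×2 + 4×1 + 4×1 = 87

Boston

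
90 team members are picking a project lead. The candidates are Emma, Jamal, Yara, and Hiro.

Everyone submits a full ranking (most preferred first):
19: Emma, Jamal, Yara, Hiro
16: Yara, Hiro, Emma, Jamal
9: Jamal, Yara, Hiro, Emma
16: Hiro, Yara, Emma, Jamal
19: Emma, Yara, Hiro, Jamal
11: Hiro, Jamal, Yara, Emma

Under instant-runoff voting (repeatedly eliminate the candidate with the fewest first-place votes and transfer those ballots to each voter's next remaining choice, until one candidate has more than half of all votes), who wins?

Round 1: Emma 38, Jamal 9, Yara 16, Hiro 27. Jamal eliminated.
Round 2: Emma 38, Yara 25, Hiro 27. Yara eliminated.
Round 3: Emma 38, Hiro 52. Hiro has a majority (≥46).

Hiro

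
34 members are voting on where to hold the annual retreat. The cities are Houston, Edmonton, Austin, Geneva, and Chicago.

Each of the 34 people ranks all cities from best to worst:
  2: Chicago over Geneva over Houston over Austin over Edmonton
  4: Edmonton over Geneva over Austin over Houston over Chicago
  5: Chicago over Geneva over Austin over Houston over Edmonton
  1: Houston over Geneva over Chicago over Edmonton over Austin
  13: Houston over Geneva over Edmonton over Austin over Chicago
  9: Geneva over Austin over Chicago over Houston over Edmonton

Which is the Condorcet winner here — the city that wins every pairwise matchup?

Geneva vs Houston: 20–14
Geneva vs Edmonton: 30–4
Geneva vs Austin: 34–0
Geneva vs Chicago: 27–7
Geneva beats every other city.

Geneva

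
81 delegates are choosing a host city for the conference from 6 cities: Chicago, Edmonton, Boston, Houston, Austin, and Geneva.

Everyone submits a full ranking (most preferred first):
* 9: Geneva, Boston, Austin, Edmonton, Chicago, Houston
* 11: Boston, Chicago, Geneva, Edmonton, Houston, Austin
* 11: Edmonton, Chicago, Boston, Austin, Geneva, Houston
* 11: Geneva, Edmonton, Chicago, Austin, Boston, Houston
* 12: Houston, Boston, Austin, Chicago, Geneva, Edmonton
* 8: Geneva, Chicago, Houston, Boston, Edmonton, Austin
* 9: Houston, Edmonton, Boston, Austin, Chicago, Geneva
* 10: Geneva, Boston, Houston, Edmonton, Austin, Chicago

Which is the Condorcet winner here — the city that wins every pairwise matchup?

Boston

Boston vs Chicago: 51–30
Boston vs Edmonton: 50–31
Boston vs Houston: 52–29
Boston vs Austin: 70–11
Boston vs Geneva: 43–38
Boston beats every other city.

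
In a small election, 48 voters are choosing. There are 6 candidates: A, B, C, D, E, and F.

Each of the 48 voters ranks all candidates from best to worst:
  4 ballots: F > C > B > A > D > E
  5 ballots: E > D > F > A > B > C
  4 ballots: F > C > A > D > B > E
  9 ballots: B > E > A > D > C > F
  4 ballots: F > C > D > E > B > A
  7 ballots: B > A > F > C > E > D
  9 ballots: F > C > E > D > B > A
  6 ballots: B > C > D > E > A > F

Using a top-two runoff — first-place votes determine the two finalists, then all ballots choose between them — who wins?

Round 1 first-place votes: A 0, B 22, C 0, D 0, E 5, F 21. B and F advance.
Runoff: B is ranked above F on 22 ballots, F above B on 26.

F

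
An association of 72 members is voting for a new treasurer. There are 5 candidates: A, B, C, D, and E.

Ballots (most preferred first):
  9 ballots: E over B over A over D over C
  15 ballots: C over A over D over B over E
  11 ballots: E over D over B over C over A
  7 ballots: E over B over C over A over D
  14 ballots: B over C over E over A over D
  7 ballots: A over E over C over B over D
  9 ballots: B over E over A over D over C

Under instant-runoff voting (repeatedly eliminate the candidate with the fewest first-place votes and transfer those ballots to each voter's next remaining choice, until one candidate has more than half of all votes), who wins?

Round 1: A 7, B 23, C 15, D 0, E 27. D eliminated.
Round 2: A 7, B 23, C 15, E 27. A eliminated.
Round 3: B 23, C 15, E 34. C eliminated.
Round 4: B 38, E 34. B has a majority (≥37).

B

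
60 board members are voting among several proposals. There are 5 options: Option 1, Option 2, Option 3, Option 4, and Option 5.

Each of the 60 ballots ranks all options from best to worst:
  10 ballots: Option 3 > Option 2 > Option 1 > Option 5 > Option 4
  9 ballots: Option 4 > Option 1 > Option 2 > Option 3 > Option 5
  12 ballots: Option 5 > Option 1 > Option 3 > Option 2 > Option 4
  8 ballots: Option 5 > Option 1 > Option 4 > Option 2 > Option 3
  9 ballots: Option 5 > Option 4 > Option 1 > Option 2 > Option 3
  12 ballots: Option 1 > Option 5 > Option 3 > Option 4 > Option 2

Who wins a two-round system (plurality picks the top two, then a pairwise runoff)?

Round 1 first-place votes: Option 1 12, Option 2 0, Option 3 10, Option 4 9, Option 5 29. Option 5 and Option 1 advance.
Runoff: Option 5 is ranked above Option 1 on 29 ballots, Option 1 above Option 5 on 31.

Option 1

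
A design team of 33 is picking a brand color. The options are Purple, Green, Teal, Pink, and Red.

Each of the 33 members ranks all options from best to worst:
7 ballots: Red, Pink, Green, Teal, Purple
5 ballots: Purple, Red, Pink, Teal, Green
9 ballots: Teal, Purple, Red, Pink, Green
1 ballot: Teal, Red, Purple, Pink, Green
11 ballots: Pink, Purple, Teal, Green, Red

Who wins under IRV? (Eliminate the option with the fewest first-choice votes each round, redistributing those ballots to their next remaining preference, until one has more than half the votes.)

Red

Round 1: Purple 5, Green 0, Teal 10, Pink 11, Red 7. Green eliminated.
Round 2: Purple 5, Teal 10, Pink 11, Red 7. Purple eliminated.
Round 3: Teal 10, Pink 11, Red 12. Teal eliminated.
Round 4: Pink 11, Red 22. Red has a majority (≥17).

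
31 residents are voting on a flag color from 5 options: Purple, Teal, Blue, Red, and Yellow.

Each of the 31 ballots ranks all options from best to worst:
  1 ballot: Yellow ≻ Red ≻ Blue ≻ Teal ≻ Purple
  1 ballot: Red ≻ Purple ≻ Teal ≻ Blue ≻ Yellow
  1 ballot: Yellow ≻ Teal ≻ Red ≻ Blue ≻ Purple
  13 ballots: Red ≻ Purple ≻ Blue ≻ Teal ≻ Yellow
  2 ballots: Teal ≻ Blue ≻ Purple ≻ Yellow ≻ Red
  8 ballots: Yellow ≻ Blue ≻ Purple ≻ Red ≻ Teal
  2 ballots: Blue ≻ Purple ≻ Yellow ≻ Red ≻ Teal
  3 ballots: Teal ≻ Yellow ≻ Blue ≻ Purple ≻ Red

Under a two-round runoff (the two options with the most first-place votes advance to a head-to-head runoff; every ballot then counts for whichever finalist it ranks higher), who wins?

Yellow

Round 1 first-place votes: Purple 0, Teal 5, Blue 2, Red 14, Yellow 10. Red and Yellow advance.
Runoff: Red is ranked above Yellow on 14 ballots, Yellow above Red on 17.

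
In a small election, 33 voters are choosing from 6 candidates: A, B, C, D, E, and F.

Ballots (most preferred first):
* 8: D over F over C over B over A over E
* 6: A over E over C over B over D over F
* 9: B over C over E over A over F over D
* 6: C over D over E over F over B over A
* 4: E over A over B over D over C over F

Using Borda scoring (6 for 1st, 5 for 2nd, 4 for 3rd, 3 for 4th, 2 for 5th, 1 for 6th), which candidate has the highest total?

C

A: 8×2 + 6×6 + 9×3 + 6×1 + 4×5 = 105
B: 8×3 + 6×3 + 9×6 + 6×2 + 4×4 = 124
C: 8×4 + 6×4 + 9×5 + 6×6 + 4×2 = 145
D: 8×6 + 6×2 + 9×1 + 6×5 + 4×3 = 111
E: 8×1 + 6×5 + 9×4 + 6×4 + 4×6 = 122
F: 8×5 + 6×1 + 9×2 + 6×3 + 4×1 = 86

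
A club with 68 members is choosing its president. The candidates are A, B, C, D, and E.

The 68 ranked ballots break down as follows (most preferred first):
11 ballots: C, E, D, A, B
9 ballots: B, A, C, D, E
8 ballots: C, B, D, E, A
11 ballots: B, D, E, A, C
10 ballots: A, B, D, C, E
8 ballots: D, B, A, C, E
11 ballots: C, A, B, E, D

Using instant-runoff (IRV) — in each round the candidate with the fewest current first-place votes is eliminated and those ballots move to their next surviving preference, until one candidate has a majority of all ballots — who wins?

Round 1: A 10, B 20, C 30, D 8, E 0. E eliminated.
Round 2: A 10, B 20, C 30, D 8. D eliminated.
Round 3: A 10, B 28, C 30. A eliminated.
Round 4: B 38, C 30. B has a majority (≥35).

B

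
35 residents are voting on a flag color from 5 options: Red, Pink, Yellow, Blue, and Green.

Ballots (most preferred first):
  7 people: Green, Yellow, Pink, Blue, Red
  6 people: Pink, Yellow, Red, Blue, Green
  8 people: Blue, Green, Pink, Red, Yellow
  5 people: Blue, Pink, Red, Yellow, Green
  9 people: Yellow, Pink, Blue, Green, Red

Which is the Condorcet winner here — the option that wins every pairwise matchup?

Pink

Pink vs Red: 35–0
Pink vs Yellow: 19–16
Pink vs Blue: 22–13
Pink vs Green: 20–15
Pink beats every other option.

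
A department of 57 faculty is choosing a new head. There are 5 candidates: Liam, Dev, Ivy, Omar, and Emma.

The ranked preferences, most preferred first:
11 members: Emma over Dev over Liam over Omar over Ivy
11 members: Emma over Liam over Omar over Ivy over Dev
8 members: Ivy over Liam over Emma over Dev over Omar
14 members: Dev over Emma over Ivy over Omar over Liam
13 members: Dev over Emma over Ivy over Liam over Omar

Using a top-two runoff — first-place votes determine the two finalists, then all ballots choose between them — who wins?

Emma

Round 1 first-place votes: Liam 0, Dev 27, Ivy 8, Omar 0, Emma 22. Dev and Emma advance.
Runoff: Dev is ranked above Emma on 27 ballots, Emma above Dev on 30.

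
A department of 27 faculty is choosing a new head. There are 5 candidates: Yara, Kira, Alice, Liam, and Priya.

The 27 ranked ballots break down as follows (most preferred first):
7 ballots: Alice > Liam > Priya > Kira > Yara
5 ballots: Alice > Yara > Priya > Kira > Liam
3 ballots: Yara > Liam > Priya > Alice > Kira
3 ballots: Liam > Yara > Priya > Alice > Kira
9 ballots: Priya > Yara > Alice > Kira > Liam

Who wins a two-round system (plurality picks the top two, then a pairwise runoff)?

Priya

Round 1 first-place votes: Yara 3, Kira 0, Alice 12, Liam 3, Priya 9. Alice and Priya advance.
Runoff: Alice is ranked above Priya on 12 ballots, Priya above Alice on 15.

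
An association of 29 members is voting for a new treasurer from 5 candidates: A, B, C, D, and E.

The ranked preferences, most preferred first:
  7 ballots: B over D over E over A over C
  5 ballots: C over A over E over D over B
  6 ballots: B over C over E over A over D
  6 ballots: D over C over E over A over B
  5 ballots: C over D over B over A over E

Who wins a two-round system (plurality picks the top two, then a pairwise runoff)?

C

Round 1 first-place votes: A 0, B 13, C 10, D 6, E 0. B and C advance.
Runoff: B is ranked above C on 13 ballots, C above B on 16.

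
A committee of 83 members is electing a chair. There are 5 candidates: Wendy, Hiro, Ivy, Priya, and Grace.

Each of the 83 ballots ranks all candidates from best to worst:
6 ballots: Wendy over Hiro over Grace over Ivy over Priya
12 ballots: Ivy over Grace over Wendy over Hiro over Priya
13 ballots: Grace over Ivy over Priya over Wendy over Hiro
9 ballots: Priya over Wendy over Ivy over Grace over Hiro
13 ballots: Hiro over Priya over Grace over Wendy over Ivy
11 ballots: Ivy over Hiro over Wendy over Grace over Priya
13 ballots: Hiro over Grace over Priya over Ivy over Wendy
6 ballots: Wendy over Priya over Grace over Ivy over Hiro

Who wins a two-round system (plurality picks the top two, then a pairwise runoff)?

Round 1 first-place votes: Wendy 12, Hiro 26, Ivy 23, Priya 9, Grace 13. Hiro and Ivy advance.
Runoff: Hiro is ranked above Ivy on 32 ballots, Ivy above Hiro on 51.

Ivy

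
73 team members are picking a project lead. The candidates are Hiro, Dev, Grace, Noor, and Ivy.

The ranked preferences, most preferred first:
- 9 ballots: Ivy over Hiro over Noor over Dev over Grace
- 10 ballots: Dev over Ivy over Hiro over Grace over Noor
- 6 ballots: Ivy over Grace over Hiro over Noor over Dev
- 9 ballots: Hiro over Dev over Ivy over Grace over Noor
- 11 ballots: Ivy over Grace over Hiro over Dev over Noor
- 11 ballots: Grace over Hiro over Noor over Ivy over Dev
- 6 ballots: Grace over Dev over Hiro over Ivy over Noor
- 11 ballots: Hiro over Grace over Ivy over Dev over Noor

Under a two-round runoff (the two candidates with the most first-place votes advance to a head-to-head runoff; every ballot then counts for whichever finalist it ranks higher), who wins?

Round 1 first-place votes: Hiro 20, Dev 10, Grace 17, Noor 0, Ivy 26. Ivy and Hiro advance.
Runoff: Ivy is ranked above Hiro on 36 ballots, Hiro above Ivy on 37.

Hiro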